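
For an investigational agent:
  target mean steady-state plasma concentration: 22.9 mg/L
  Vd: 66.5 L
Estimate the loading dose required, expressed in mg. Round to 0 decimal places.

1523 mg

LD = Css × Vd = 22.9 × 66.5 = 1523 mg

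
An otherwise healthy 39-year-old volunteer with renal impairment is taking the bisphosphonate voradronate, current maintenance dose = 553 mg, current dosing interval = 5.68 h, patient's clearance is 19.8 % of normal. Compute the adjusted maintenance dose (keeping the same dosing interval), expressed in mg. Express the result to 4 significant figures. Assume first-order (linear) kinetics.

109.5 mg

To keep the same average steady-state level, dosing rate must scale with clearance.
CL ratio = 19.8 / 100 = 0.1980
New dose (same interval) = 553 × 0.1980 = 109.5 mg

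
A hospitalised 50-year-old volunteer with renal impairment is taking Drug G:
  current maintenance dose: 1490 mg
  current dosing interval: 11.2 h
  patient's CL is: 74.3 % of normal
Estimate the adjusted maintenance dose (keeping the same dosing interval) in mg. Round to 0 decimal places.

To keep the same average steady-state level, dosing rate must scale with clearance.
CL ratio = 74.3 / 100 = 0.7430
New dose (same interval) = 1490 × 0.7430 = 1107 mg

1107 mg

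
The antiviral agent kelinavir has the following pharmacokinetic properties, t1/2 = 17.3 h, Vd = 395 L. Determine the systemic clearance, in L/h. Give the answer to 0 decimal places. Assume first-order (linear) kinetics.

16 L/h

k = ln2 / t½ = 0.693147 / 17.3 = 0.04007 h⁻¹
CL = k × Vd = 0.04007 × 395 = 15.83 L/h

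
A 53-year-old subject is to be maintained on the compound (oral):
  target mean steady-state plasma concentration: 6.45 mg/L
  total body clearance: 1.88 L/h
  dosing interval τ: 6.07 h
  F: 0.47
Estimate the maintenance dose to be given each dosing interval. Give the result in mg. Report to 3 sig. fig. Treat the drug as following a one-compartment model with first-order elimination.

At steady state, F × (Dose/τ) = Css × CL.
Dose = Css × CL × τ / F = 6.45 × 1.880 × 6.07 / 0.47 = 156.6 mg

157 mg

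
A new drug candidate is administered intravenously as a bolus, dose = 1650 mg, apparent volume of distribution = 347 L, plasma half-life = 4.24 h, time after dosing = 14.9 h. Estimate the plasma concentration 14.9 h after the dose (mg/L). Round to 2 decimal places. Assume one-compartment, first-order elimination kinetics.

0.42 mg/L

C₀ = Dose / Vd = 1650 / 347 = 4.755 mg/L
k = ln2 / t½ = 0.693147 / 4.24 = 0.1635 h⁻¹
C = C₀ · e^(−k·t) = 4.755 × e^(−0.1635 × 14.9)
  = 4.755 × 0.08750 = 0.4161 mg/L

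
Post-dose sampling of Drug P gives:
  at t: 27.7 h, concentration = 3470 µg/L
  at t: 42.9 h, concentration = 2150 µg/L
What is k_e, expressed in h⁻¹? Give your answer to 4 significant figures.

0.03149 h⁻¹

k = ln(C₁/C₂) / (t₂ − t₁) = ln(3470/2150) / (42.9 − 27.7)
  = 0.4787 / 15.20 = 0.03149 h⁻¹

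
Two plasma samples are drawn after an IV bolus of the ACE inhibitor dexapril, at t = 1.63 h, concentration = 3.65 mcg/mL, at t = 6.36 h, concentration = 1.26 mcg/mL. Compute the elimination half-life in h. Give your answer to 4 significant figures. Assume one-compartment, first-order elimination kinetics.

3.082 h

k = ln(C₁/C₂) / (t₂ − t₁) = ln(3.65/1.26) / (6.36 − 1.63)
  = 1.064 / 4.730 = 0.2249 h⁻¹
t½ = ln2 / k = 0.693147 / 0.2249 = 3.082 h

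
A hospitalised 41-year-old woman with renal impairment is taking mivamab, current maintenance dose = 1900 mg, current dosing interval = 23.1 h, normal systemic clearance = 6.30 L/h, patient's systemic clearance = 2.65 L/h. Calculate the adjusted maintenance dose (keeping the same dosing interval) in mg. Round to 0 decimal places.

799 mg

To keep the same average steady-state level, dosing rate must scale with clearance.
CL ratio = 2.65 / 6.30 = 0.4206
New dose (same interval) = 1900 × 0.4206 = 799.1 mg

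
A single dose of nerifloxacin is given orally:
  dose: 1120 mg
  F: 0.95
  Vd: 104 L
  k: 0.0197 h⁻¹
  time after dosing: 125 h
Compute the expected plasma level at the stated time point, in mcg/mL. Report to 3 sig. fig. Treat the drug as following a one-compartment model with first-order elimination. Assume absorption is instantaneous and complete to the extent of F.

0.872 mcg/mL

Amount reaching circulation = F × Dose = 0.95 × 1120 = 1064 mg
C₀ = F·Dose / Vd = 1064 / 104 = 10.23 mg/L
C = C₀ · e^(−k·t) = 10.23 × e^(−0.01970 × 125)
  = 10.23 × 0.08522 = 0.8718 mg/L
(0.8718 mg/L = 0.8718 mcg/mL)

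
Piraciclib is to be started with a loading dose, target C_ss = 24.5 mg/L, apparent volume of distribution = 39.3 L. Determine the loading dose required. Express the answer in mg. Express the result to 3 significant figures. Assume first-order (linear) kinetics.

963 mg

LD = Css × Vd = 24.5 × 39.3 = 962.9 mg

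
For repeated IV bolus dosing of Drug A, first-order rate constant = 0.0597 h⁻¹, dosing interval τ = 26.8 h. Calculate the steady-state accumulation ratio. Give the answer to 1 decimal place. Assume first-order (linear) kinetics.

e^(−kτ) = e^(−0.05970 × 26.8) = 0.2019
Accumulation ratio R = 1 / (1 − e^(−kτ)) = 1 / (1 − 0.2019) = 1.253

1.3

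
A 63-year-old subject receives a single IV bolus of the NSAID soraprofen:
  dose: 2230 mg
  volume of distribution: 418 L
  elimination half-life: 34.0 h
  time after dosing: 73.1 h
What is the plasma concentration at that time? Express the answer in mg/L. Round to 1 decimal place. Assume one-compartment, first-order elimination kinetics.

C₀ = Dose / Vd = 2230 / 418 = 5.335 mg/L
k = ln2 / t½ = 0.693147 / 34.0 = 0.02039 h⁻¹
C = C₀ · e^(−k·t) = 5.335 × e^(−0.02039 × 73.1)
  = 5.335 × 0.2253 = 1.202 mg/L

1.2 mg/L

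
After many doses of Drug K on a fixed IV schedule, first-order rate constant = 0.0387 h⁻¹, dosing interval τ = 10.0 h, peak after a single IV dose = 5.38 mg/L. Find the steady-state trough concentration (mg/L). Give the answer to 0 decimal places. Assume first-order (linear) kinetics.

11 mg/L

e^(−kτ) = e^(−0.03870 × 10.0) = 0.6791
Accumulation ratio R = 1 / (1 − e^(−kτ)) = 1 / (1 − 0.6791) = 3.116
Steady-state trough = C₀ × R × e^(−kτ) = 5.38 × 3.116 × 0.6791 = 11.38 mg/L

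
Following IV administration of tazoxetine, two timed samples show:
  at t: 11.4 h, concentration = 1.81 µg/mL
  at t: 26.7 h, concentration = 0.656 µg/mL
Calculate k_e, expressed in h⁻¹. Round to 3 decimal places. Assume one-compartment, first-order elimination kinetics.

0.066 h⁻¹

k = ln(C₁/C₂) / (t₂ − t₁) = ln(1.81/0.656) / (26.7 − 11.4)
  = 1.015 / 15.30 = 0.06634 h⁻¹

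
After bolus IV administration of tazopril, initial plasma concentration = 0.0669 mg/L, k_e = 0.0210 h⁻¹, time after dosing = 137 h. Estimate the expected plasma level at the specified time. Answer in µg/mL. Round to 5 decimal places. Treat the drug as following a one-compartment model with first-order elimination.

0.00377 µg/mL

C = C₀ · e^(−k·t) = 0.06690 × e^(−0.02100 × 137)
  = 0.06690 × 0.05630 = 0.003766 mg/L
(0.003766 mg/L = 0.003766 µg/mL)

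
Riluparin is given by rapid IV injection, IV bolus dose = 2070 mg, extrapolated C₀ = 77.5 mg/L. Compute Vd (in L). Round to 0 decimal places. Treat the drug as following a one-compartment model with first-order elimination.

Vd = Dose / C₀ = 2070 / 77.5 = 26.71 L

27 L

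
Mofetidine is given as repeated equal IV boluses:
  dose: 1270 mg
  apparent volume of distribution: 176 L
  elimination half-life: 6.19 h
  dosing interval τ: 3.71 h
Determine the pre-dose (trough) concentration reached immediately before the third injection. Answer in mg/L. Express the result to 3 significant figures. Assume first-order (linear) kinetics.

C₀ per dose = Dose / Vd = 1270 / 176 = 7.216 mg/L
k = ln2 / t½ = 0.693147 / 6.19 = 0.1120 h⁻¹
Fraction remaining after one interval: r = e^(−kτ) = e^(−0.1120 × 3.71) = 0.6600
Before dose 3, 2 doses have been given (aged 1τ, 2τ).
C_trough = C₀ × (r + r²) = 7.216 × (0.6600 + 0.4356) = 7.906 mg/L

7.91 mg/L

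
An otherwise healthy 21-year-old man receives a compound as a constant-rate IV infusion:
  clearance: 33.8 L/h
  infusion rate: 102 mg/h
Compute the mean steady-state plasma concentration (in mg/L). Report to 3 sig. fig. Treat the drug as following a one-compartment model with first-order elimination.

3.02 mg/L

At steady state Css = R₀ / CL = 102 / 33.80 = 3.018 mg/L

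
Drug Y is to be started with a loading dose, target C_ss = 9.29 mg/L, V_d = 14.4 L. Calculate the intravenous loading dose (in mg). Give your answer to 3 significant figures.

134 mg

LD = Css × Vd = 9.29 × 14.4 = 133.8 mg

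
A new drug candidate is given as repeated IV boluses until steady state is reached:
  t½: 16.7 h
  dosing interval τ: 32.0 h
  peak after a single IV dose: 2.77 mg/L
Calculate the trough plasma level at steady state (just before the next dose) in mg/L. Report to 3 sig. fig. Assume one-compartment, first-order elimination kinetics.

k = ln2 / t½ = 0.693147 / 16.7 = 0.04151 h⁻¹
e^(−kτ) = e^(−0.04151 × 32.0) = 0.2649
Accumulation ratio R = 1 / (1 − e^(−kτ)) = 1 / (1 − 0.2649) = 1.360
Steady-state trough = C₀ × R × e^(−kτ) = 2.77 × 1.360 × 0.2649 = 0.9979 mg/L

0.998 mg/L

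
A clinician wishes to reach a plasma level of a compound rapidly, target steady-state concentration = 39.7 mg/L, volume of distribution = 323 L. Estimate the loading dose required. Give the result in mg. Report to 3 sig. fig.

LD = Css × Vd = 39.7 × 323 = 12820 mg

12800 mg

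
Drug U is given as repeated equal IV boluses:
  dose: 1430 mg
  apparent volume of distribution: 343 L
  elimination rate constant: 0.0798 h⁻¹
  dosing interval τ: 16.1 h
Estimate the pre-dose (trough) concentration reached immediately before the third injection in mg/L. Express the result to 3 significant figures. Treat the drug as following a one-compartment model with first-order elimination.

1.47 mg/L

C₀ per dose = Dose / Vd = 1430 / 343 = 4.169 mg/L
Fraction remaining after one interval: r = e^(−kτ) = e^(−0.07980 × 16.1) = 0.2767
Before dose 3, 2 doses have been given (aged 1τ, 2τ).
C_trough = C₀ × (r + r²) = 4.169 × (0.2767 + 0.07656) = 1.473 mg/L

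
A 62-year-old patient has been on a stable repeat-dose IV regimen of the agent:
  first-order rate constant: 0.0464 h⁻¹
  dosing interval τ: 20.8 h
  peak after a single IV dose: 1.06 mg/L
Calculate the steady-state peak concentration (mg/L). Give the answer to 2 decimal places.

1.71 mg/L

e^(−kτ) = e^(−0.04640 × 20.8) = 0.3809
Accumulation ratio R = 1 / (1 − e^(−kτ)) = 1 / (1 − 0.3809) = 1.615
Steady-state peak = C₀ × R = 1.06 × 1.615 = 1.712 mg/L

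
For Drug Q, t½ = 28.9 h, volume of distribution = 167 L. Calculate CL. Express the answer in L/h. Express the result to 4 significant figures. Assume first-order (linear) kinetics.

4.005 L/h

k = ln2 / t½ = 0.693147 / 28.9 = 0.02398 h⁻¹
CL = k × Vd = 0.02398 × 167 = 4.005 L/h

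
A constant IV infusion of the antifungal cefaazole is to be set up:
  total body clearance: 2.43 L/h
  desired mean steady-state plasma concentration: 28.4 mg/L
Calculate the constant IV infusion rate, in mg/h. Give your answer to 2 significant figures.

69 mg/h

At steady state, infusion rate R₀ = Css × CL = 28.4 × 2.430 = 69.01 mg/h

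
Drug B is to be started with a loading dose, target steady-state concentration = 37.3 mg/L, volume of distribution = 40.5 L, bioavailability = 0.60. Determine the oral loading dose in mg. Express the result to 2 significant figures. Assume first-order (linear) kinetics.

LD = Css × Vd / F = 37.3 × 40.5 / 0.60 = 2518 mg

2500 mg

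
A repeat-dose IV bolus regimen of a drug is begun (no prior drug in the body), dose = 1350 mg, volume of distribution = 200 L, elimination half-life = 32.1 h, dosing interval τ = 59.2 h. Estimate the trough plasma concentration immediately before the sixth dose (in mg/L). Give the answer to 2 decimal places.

C₀ per dose = Dose / Vd = 1350 / 200 = 6.750 mg/L
k = ln2 / t½ = 0.693147 / 32.1 = 0.02159 h⁻¹
Fraction remaining after one interval: r = e^(−kτ) = e^(−0.02159 × 59.2) = 0.2786
Before dose 6, 5 doses have been given (aged 1τ, 2τ, 3τ, 4τ, 5τ).
C_trough = C₀ × (r + r² + … + r^5) = C₀ × r(1−r^5)/(1−r)
        = 6.750 × 0.2786 × (1 − 0.001678) / (1 − 0.2786) = 2.602 mg/L

2.60 mg/L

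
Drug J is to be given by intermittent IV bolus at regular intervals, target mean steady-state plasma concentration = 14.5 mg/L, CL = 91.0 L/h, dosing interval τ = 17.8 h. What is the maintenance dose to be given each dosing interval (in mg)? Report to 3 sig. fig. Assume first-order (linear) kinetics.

23500 mg

At steady state, Dose/τ = Css × CL.
Dose = Css × CL × τ = 14.5 × 91.00 × 17.8 = 23490 mg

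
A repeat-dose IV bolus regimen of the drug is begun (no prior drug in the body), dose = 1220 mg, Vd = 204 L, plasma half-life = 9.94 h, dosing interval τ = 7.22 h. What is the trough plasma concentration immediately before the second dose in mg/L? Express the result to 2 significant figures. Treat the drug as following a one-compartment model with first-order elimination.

3.6 mg/L

C₀ per dose = Dose / Vd = 1220 / 204 = 5.980 mg/L
k = ln2 / t½ = 0.693147 / 9.94 = 0.06973 h⁻¹
Fraction remaining after one interval: r = e^(−kτ) = e^(−0.06973 × 7.22) = 0.6044
Before dose 2, 1 dose has been given (aged 1τ).
C_trough = C₀ × r = 5.980 × 0.6044 = 3.614 mg/L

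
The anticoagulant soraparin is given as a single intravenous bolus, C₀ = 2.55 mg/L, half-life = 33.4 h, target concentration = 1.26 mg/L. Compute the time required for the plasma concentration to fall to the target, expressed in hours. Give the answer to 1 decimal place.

k = ln2 / t½ = 0.693147 / 33.4 = 0.02075 h⁻¹
t = ln(C₀ / C) / k = ln(2.550 / 1.26) / 0.02075
  = ln(2.024) / 0.02075 = 0.7051 / 0.02075 = 33.98 h

34.0 h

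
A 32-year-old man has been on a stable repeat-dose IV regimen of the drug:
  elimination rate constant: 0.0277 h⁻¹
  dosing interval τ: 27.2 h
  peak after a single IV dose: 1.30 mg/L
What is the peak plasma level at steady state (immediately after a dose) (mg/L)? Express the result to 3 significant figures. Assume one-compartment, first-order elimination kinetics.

e^(−kτ) = e^(−0.02770 × 27.2) = 0.4707
Accumulation ratio R = 1 / (1 − e^(−kτ)) = 1 / (1 − 0.4707) = 1.889
Steady-state peak = C₀ × R = 1.30 × 1.889 = 2.456 mg/L

2.46 mg/L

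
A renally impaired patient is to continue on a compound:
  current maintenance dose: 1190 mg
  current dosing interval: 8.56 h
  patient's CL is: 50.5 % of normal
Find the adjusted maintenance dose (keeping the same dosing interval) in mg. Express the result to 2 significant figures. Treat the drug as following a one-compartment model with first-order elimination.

600 mg

To keep the same average steady-state level, dosing rate must scale with clearance.
CL ratio = 50.5 / 100 = 0.5050
New dose (same interval) = 1190 × 0.5050 = 601.0 mg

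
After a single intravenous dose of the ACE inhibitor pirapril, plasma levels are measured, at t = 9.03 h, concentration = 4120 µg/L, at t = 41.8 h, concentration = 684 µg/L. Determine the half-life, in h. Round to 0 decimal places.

k = ln(C₁/C₂) / (t₂ − t₁) = ln(4120/684) / (41.8 − 9.03)
  = 1.796 / 32.77 = 0.05481 h⁻¹
t½ = ln2 / k = 0.693147 / 0.05481 = 12.65 h

13 h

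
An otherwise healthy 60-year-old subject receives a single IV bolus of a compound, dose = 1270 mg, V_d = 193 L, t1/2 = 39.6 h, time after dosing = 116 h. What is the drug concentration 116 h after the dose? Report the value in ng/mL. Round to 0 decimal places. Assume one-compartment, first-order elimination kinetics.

864 ng/mL

C₀ = Dose / Vd = 1270 / 193 = 6.580 mg/L
k = ln2 / t½ = 0.693147 / 39.6 = 0.01750 h⁻¹
C = C₀ · e^(−k·t) = 6.580 × e^(−0.01750 × 116)
  = 6.580 × 0.1313 = 0.8640 mg/L
Convert: 0.8640 mg/L × 1000 = 864.0 ng/mL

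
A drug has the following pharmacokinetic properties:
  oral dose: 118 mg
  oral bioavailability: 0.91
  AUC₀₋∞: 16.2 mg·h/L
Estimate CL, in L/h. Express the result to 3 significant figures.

6.63 L/h

CL = F·Dose / AUC = 0.91 × 118 / 16.2 = 6.628 L/h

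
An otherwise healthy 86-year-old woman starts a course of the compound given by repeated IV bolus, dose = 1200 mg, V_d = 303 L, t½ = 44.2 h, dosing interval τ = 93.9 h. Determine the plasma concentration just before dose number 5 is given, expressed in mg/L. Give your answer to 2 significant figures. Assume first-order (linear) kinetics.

1.2 mg/L

C₀ per dose = Dose / Vd = 1200 / 303 = 3.960 mg/L
k = ln2 / t½ = 0.693147 / 44.2 = 0.01568 h⁻¹
Fraction remaining after one interval: r = e^(−kτ) = e^(−0.01568 × 93.9) = 0.2294
Before dose 5, 4 doses have been given (aged 1τ, 2τ, 3τ, 4τ).
C_trough = C₀ × (r + r² + … + r^4) = C₀ × r(1−r^4)/(1−r)
        = 3.960 × 0.2294 × (1 − 0.002769) / (1 − 0.2294) = 1.176 mg/L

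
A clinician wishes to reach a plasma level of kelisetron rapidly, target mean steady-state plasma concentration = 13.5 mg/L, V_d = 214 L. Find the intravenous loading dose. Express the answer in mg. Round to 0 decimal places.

2889 mg

LD = Css × Vd = 13.5 × 214 = 2889 mg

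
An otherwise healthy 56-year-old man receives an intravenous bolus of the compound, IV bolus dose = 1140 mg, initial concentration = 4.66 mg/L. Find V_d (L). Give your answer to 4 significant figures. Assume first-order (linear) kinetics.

244.6 L

Vd = Dose / C₀ = 1140 / 4.66 = 244.6 L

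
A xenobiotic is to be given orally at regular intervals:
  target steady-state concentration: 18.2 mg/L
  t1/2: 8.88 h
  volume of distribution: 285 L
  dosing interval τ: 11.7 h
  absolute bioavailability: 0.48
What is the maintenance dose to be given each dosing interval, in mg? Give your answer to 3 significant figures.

k = ln2 / t½ = 0.693147 / 8.88 = 0.07806 h⁻¹
CL = k × Vd = 0.07806 × 285 = 22.25 L/h
At steady state, F × (Dose/τ) = Css × CL.
Dose = Css × CL × τ / F = 18.2 × 22.25 × 11.7 / 0.48 = 9871 mg

9870 mg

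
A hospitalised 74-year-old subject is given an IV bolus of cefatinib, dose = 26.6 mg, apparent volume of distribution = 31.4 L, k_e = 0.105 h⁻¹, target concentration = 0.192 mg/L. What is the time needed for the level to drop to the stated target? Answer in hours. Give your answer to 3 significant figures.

14.1 h

C₀ = Dose / Vd = 26.60 / 31.4 = 0.8471 mg/L
t = ln(C₀ / C) / k = ln(0.8471 / 0.192) / 0.1050
  = ln(4.412) / 0.1050 = 1.484 / 0.1050 = 14.13 h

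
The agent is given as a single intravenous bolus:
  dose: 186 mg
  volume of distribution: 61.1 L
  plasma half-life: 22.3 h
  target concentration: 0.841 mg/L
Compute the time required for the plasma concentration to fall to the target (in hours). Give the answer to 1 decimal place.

C₀ = Dose / Vd = 186.0 / 61.1 = 3.044 mg/L
k = ln2 / t½ = 0.693147 / 22.3 = 0.03108 h⁻¹
t = ln(C₀ / C) / k = ln(3.044 / 0.841) / 0.03108
  = ln(3.620) / 0.03108 = 1.286 / 0.03108 = 41.38 h

41.4 h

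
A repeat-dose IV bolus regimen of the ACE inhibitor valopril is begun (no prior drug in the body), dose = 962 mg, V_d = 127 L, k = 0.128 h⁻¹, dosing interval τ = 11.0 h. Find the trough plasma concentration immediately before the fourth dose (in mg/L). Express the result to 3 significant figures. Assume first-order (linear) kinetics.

C₀ per dose = Dose / Vd = 962 / 127 = 7.575 mg/L
Fraction remaining after one interval: r = e^(−kτ) = e^(−0.1280 × 11.0) = 0.2446
Before dose 4, 3 doses have been given (aged 1τ, 2τ, 3τ).
C_trough = C₀ × (r + r² + … + r^3) = C₀ × r(1−r^3)/(1−r)
        = 7.575 × 0.2446 × (1 − 0.01463) / (1 − 0.2446) = 2.417 mg/L

2.42 mg/L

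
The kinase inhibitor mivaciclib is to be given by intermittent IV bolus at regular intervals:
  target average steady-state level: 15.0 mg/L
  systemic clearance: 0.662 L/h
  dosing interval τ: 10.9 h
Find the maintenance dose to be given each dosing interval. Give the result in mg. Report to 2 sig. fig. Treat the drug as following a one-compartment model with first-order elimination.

110 mg

At steady state, Dose/τ = Css × CL.
Dose = Css × CL × τ = 15.0 × 0.6620 × 10.9 = 108.2 mg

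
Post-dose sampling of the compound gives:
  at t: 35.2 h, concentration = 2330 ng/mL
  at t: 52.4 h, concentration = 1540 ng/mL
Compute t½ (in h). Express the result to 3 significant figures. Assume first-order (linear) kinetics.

28.8 h

k = ln(C₁/C₂) / (t₂ − t₁) = ln(2330/1540) / (52.4 − 35.2)
  = 0.4141 / 17.20 = 0.02408 h⁻¹
t½ = ln2 / k = 0.693147 / 0.02408 = 28.79 h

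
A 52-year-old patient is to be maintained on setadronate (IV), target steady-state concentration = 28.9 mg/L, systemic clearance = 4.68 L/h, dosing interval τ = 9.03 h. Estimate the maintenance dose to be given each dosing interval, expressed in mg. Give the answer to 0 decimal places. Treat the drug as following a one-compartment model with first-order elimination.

1221 mg

At steady state, Dose/τ = Css × CL.
Dose = Css × CL × τ = 28.9 × 4.680 × 9.03 = 1221 mg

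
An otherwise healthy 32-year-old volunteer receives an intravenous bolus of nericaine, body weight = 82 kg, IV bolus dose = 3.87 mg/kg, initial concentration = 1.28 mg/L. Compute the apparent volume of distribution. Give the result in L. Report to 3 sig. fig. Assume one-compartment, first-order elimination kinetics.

Dose = 3.87 × 82 = 317.3 mg
Vd = Dose / C₀ = 317.3 / 1.28 = 247.9 L

248 L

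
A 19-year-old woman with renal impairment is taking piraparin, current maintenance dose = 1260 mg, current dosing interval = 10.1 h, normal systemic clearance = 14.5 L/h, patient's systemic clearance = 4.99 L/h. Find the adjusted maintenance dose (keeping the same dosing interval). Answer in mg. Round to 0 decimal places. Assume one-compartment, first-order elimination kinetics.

434 mg

To keep the same average steady-state level, dosing rate must scale with clearance.
CL ratio = 4.99 / 14.5 = 0.3441
New dose (same interval) = 1260 × 0.3441 = 433.6 mg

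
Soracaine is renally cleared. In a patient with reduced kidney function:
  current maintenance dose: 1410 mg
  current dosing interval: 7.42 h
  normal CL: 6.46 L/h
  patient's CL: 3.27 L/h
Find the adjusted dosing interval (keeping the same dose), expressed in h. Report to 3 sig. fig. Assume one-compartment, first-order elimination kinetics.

To keep the same average steady-state level, dosing rate must scale with clearance.
CL ratio = 3.27 / 6.46 = 0.5062
New interval (same dose) = 7.42 / 0.5062 = 14.66 h

14.7 h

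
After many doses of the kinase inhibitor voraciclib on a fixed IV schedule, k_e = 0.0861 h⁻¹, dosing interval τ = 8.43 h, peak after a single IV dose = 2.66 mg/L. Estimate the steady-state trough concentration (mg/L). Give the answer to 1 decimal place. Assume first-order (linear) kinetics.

e^(−kτ) = e^(−0.08610 × 8.43) = 0.4839
Accumulation ratio R = 1 / (1 − e^(−kτ)) = 1 / (1 − 0.4839) = 1.938
Steady-state trough = C₀ × R × e^(−kτ) = 2.66 × 1.938 × 0.4839 = 2.495 mg/L

2.5 mg/L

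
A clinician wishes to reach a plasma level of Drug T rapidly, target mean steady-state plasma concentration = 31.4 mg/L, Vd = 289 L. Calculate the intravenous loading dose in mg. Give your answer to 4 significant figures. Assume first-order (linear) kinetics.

9075 mg

LD = Css × Vd = 31.4 × 289 = 9075 mg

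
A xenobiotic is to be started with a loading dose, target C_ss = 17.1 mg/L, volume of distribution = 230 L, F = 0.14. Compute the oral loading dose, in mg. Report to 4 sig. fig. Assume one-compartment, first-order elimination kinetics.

LD = Css × Vd / F = 17.1 × 230 / 0.14 = 28090 mg

28090 mg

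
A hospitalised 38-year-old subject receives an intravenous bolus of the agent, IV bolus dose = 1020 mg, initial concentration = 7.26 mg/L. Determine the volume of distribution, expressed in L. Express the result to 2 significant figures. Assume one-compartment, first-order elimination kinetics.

Vd = Dose / C₀ = 1020 / 7.26 = 140.5 L

140 L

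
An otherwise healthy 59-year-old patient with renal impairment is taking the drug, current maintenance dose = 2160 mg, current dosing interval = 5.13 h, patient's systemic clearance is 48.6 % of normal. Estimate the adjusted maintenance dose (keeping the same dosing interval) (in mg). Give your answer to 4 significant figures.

To keep the same average steady-state level, dosing rate must scale with clearance.
CL ratio = 48.6 / 100 = 0.4860
New dose (same interval) = 2160 × 0.4860 = 1050 mg

1050 mg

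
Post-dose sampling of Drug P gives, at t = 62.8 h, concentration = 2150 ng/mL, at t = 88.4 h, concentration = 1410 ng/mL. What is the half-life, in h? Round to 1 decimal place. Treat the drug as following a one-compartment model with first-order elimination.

k = ln(C₁/C₂) / (t₂ − t₁) = ln(2150/1410) / (88.4 − 62.8)
  = 0.4219 / 25.60 = 0.01648 h⁻¹
t½ = ln2 / k = 0.693147 / 0.01648 = 42.06 h

42.1 h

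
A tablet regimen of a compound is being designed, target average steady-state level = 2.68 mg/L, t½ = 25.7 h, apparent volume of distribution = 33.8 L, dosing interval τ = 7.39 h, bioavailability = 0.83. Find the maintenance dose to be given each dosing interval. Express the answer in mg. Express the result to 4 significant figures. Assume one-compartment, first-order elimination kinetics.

21.75 mg

k = ln2 / t½ = 0.693147 / 25.7 = 0.02697 h⁻¹
CL = k × Vd = 0.02697 × 33.8 = 0.9116 L/h
At steady state, F × (Dose/τ) = Css × CL.
Dose = Css × CL × τ / F = 2.68 × 0.9116 × 7.39 / 0.83 = 21.75 mg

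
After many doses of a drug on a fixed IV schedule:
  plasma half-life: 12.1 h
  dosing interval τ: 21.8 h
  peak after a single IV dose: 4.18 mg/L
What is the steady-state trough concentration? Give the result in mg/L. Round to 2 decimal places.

1.68 mg/L

k = ln2 / t½ = 0.693147 / 12.1 = 0.05728 h⁻¹
e^(−kτ) = e^(−0.05728 × 21.8) = 0.2869
Accumulation ratio R = 1 / (1 − e^(−kτ)) = 1 / (1 − 0.2869) = 1.402
Steady-state trough = C₀ × R × e^(−kτ) = 4.18 × 1.402 × 0.2869 = 1.681 mg/L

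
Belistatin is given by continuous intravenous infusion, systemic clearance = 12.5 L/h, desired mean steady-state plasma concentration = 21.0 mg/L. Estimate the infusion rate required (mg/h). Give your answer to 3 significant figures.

At steady state, infusion rate R₀ = Css × CL = 21.0 × 12.50 = 262.5 mg/h

263 mg/h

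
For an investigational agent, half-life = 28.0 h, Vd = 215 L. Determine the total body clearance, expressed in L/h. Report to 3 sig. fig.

k = ln2 / t½ = 0.693147 / 28.0 = 0.02476 h⁻¹
CL = k × Vd = 0.02476 × 215 = 5.323 L/h

5.32 L/h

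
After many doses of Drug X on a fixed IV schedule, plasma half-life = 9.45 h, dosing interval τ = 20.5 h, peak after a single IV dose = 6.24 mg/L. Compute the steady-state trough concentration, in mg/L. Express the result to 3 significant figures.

1.78 mg/L

k = ln2 / t½ = 0.693147 / 9.45 = 0.07335 h⁻¹
e^(−kτ) = e^(−0.07335 × 20.5) = 0.2223
Accumulation ratio R = 1 / (1 − e^(−kτ)) = 1 / (1 − 0.2223) = 1.286
Steady-state trough = C₀ × R × e^(−kτ) = 6.24 × 1.286 × 0.2223 = 1.784 mg/L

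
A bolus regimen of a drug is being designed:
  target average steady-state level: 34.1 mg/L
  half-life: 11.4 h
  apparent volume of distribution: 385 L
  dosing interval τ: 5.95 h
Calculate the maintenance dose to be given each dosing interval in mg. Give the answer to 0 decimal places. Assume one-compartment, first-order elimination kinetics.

4750 mg

k = ln2 / t½ = 0.693147 / 11.4 = 0.06080 h⁻¹
CL = k × Vd = 0.06080 × 385 = 23.41 L/h
At steady state, Dose/τ = Css × CL.
Dose = Css × CL × τ = 34.1 × 23.41 × 5.95 = 4750 mg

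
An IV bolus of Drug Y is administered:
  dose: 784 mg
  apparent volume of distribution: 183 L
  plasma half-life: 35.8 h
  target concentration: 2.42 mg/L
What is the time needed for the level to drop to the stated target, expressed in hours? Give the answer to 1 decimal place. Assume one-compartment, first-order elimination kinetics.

29.5 h

C₀ = Dose / Vd = 784.0 / 183 = 4.284 mg/L
k = ln2 / t½ = 0.693147 / 35.8 = 0.01936 h⁻¹
t = ln(C₀ / C) / k = ln(4.284 / 2.42) / 0.01936
  = ln(1.770) / 0.01936 = 0.5710 / 0.01936 = 29.49 h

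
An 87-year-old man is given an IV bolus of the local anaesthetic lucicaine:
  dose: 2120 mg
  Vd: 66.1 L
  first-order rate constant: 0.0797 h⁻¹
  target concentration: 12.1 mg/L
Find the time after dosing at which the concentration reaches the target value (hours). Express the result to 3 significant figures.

C₀ = Dose / Vd = 2120 / 66.1 = 32.07 mg/L
t = ln(C₀ / C) / k = ln(32.07 / 12.1) / 0.07970
  = ln(2.650) / 0.07970 = 0.9746 / 0.07970 = 12.23 h

12.2 h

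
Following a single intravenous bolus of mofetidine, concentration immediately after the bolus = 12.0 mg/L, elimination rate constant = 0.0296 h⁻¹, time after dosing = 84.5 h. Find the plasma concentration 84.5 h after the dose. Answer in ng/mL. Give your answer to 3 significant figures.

C = C₀ · e^(−k·t) = 12.00 × e^(−0.02960 × 84.5)
  = 12.00 × 0.08199 = 0.9839 mg/L
Convert: 0.9839 mg/L × 1000 = 983.9 ng/mL

984 ng/mL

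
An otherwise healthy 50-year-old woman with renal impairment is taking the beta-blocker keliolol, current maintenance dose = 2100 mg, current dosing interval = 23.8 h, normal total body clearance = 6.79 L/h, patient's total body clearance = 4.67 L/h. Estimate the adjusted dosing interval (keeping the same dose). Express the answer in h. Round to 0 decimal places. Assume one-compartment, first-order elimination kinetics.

To keep the same average steady-state level, dosing rate must scale with clearance.
CL ratio = 4.67 / 6.79 = 0.6878
New interval (same dose) = 23.8 / 0.6878 = 34.60 h

35 h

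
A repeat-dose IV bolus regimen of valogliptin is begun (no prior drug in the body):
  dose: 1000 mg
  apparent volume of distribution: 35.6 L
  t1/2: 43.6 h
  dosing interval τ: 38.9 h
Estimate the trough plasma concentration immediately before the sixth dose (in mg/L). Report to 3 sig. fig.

C₀ per dose = Dose / Vd = 1000 / 35.6 = 28.09 mg/L
k = ln2 / t½ = 0.693147 / 43.6 = 0.01590 h⁻¹
Fraction remaining after one interval: r = e^(−kτ) = e^(−0.01590 × 38.9) = 0.5387
Before dose 6, 5 doses have been given (aged 1τ, 2τ, 3τ, 4τ, 5τ).
C_trough = C₀ × (r + r² + … + r^5) = C₀ × r(1−r^5)/(1−r)
        = 28.09 × 0.5387 × (1 − 0.04537) / (1 − 0.5387) = 31.31 mg/L

31.3 mg/L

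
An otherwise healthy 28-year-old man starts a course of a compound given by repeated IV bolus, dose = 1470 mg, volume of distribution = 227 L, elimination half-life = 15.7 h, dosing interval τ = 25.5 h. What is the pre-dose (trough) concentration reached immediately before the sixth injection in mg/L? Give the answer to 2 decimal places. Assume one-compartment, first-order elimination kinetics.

3.10 mg/L

C₀ per dose = Dose / Vd = 1470 / 227 = 6.476 mg/L
k = ln2 / t½ = 0.693147 / 15.7 = 0.04415 h⁻¹
Fraction remaining after one interval: r = e^(−kτ) = e^(−0.04415 × 25.5) = 0.3244
Before dose 6, 5 doses have been given (aged 1τ, 2τ, 3τ, 4τ, 5τ).
C_trough = C₀ × (r + r² + … + r^5) = C₀ × r(1−r^5)/(1−r)
        = 6.476 × 0.3244 × (1 − 0.003593) / (1 − 0.3244) = 3.098 mg/L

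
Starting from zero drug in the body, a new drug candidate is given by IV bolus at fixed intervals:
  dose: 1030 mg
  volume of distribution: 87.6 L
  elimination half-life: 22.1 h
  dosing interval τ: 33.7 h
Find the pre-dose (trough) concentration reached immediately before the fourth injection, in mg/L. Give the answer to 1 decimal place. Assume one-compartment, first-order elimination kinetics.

6.0 mg/L

C₀ per dose = Dose / Vd = 1030 / 87.6 = 11.76 mg/L
k = ln2 / t½ = 0.693147 / 22.1 = 0.03136 h⁻¹
Fraction remaining after one interval: r = e^(−kτ) = e^(−0.03136 × 33.7) = 0.3476
Before dose 4, 3 doses have been given (aged 1τ, 2τ, 3τ).
C_trough = C₀ × (r + r² + … + r^3) = C₀ × r(1−r^3)/(1−r)
        = 11.76 × 0.3476 × (1 − 0.04200) / (1 − 0.3476) = 6.003 mg/L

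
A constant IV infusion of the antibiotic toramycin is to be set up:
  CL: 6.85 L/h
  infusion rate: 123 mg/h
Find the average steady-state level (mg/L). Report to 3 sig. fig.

At steady state Css = R₀ / CL = 123 / 6.850 = 17.96 mg/L

18.0 mg/L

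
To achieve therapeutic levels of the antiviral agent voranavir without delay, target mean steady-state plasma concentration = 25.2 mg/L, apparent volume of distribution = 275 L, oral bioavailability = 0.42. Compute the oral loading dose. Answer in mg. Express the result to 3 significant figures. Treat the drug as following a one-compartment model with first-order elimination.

LD = Css × Vd / F = 25.2 × 275 / 0.42 = 16500 mg

16500 mg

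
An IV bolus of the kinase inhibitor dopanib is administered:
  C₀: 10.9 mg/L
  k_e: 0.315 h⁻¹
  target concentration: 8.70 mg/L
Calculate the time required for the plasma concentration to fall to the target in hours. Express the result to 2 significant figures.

0.72 h

t = ln(C₀ / C) / k = ln(10.90 / 8.70) / 0.3150
  = ln(1.253) / 0.3150 = 0.2255 / 0.3150 = 0.7159 h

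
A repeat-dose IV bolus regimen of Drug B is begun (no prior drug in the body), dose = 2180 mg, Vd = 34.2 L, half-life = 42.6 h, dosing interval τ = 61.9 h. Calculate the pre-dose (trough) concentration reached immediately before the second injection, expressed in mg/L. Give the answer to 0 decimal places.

23 mg/L

C₀ per dose = Dose / Vd = 2180 / 34.2 = 63.74 mg/L
k = ln2 / t½ = 0.693147 / 42.6 = 0.01627 h⁻¹
Fraction remaining after one interval: r = e^(−kτ) = e^(−0.01627 × 61.9) = 0.3653
Before dose 2, 1 dose has been given (aged 1τ).
C_trough = C₀ × r = 63.74 × 0.3653 = 23.28 mg/L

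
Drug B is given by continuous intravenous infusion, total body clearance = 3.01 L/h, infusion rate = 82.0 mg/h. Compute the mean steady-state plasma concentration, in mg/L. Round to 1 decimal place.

27.2 mg/L

At steady state Css = R₀ / CL = 82.0 / 3.010 = 27.24 mg/L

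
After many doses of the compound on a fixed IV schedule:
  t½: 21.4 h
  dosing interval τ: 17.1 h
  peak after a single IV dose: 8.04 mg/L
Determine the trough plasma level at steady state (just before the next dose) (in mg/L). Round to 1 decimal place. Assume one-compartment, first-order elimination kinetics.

10.9 mg/L

k = ln2 / t½ = 0.693147 / 21.4 = 0.03239 h⁻¹
e^(−kτ) = e^(−0.03239 × 17.1) = 0.5747
Accumulation ratio R = 1 / (1 − e^(−kτ)) = 1 / (1 − 0.5747) = 2.351
Steady-state trough = C₀ × R × e^(−kτ) = 8.04 × 2.351 × 0.5747 = 10.86 mg/L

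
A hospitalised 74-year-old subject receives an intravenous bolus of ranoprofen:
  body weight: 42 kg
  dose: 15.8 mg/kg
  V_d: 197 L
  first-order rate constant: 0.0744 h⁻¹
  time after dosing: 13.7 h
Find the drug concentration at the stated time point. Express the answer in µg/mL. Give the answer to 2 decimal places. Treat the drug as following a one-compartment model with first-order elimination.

Total dose = 15.8 × 42 = 663.6 mg
C₀ = Dose / Vd = 663.6 / 197 = 3.369 mg/L
C = C₀ · e^(−k·t) = 3.369 × e^(−0.07440 × 13.7)
  = 3.369 × 0.3609 = 1.216 mg/L
(1.216 mg/L = 1.216 µg/mL)

1.22 µg/mL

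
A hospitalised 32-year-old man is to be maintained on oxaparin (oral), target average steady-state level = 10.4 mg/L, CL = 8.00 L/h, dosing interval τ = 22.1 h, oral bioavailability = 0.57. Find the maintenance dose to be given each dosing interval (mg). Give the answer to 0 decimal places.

3226 mg

At steady state, F × (Dose/τ) = Css × CL.
Dose = Css × CL × τ / F = 10.4 × 8.000 × 22.1 / 0.57 = 3226 mg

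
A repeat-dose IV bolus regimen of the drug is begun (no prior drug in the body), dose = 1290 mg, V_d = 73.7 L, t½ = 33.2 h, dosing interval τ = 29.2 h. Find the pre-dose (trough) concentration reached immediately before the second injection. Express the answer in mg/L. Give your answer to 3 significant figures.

C₀ per dose = Dose / Vd = 1290 / 73.7 = 17.50 mg/L
k = ln2 / t½ = 0.693147 / 33.2 = 0.02088 h⁻¹
Fraction remaining after one interval: r = e^(−kτ) = e^(−0.02088 × 29.2) = 0.5435
Before dose 2, 1 dose has been given (aged 1τ).
C_trough = C₀ × r = 17.50 × 0.5435 = 9.511 mg/L

9.51 mg/L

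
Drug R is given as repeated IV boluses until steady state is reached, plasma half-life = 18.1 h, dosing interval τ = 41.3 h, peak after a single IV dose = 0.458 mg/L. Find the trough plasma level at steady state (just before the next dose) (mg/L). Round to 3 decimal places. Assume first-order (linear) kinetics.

k = ln2 / t½ = 0.693147 / 18.1 = 0.03830 h⁻¹
e^(−kτ) = e^(−0.03830 × 41.3) = 0.2056
Accumulation ratio R = 1 / (1 − e^(−kτ)) = 1 / (1 − 0.2056) = 1.259
Steady-state trough = C₀ × R × e^(−kτ) = 0.458 × 1.259 × 0.2056 = 0.1186 mg/L

0.119 mg/L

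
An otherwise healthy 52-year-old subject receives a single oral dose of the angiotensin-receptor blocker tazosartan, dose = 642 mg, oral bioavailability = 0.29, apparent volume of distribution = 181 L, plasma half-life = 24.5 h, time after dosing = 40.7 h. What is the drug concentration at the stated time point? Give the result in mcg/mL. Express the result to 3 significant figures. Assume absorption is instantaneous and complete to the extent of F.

Amount reaching circulation = F × Dose = 0.29 × 642.0 = 186.2 mg
C₀ = F·Dose / Vd = 186.2 / 181 = 1.029 mg/L
k = ln2 / t½ = 0.693147 / 24.5 = 0.02829 h⁻¹
C = C₀ · e^(−k·t) = 1.029 × e^(−0.02829 × 40.7)
  = 1.029 × 0.3162 = 0.3254 mg/L
(0.3254 mg/L = 0.3254 mcg/mL)

0.325 mcg/mL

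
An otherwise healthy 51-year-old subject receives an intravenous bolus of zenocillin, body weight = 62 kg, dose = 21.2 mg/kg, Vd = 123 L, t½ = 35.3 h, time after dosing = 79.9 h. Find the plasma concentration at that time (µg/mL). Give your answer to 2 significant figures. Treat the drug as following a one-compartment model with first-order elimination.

2.2 µg/mL

Total dose = 21.2 × 62 = 1314 mg
C₀ = Dose / Vd = 1314 / 123 = 10.68 mg/L
k = ln2 / t½ = 0.693147 / 35.3 = 0.01964 h⁻¹
C = C₀ · e^(−k·t) = 10.68 × e^(−0.01964 × 79.9)
  = 10.68 × 0.2082 = 2.224 mg/L
(2.224 mg/L = 2.224 µg/mL)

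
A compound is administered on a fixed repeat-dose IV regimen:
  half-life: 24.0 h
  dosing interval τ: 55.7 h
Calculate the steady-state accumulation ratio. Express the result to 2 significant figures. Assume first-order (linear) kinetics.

1.3

k = ln2 / t½ = 0.693147 / 24.0 = 0.02888 h⁻¹
e^(−kτ) = e^(−0.02888 × 55.7) = 0.2002
Accumulation ratio R = 1 / (1 − e^(−kτ)) = 1 / (1 − 0.2002) = 1.250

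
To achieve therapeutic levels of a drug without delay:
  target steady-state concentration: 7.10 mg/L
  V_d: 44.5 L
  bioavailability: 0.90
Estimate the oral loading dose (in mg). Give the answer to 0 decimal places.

LD = Css × Vd / F = 7.10 × 44.5 / 0.90 = 351.1 mg

351 mg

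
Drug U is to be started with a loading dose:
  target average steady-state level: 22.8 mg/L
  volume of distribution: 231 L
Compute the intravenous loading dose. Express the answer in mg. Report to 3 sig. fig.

LD = Css × Vd = 22.8 × 231 = 5267 mg

5270 mg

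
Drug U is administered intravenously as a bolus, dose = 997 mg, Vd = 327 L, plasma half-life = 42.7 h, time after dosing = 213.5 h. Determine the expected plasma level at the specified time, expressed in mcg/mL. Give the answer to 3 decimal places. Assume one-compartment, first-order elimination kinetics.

0.095 mcg/mL

C₀ = Dose / Vd = 997.0 / 327 = 3.049 mg/L
k = ln2 / t½ = 0.693147 / 42.7 = 0.01623 h⁻¹
t / t½ = 213.5 / 42.7 = 5 half-lives
C = C₀ × (1/2)^5 = 3.049 × 0.03125 = 0.09528 mg/L
(0.09528 mg/L = 0.09528 mcg/mL)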